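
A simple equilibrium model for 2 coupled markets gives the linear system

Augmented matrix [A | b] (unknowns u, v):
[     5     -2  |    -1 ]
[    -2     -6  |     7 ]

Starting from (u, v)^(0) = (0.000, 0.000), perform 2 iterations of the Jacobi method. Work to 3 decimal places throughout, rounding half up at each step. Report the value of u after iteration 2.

-0.667

Iteration 1:
  u = (-1 - (-2)·0.000) / (5) = -0.200
  v = (7 - (-2)·0.000) / (-6) = -1.167
Iteration 2:
  u = (-1 - (-2)·-1.167) / (5) = -0.667
  v = (7 - (-2)·-0.200) / (-6) = -1.100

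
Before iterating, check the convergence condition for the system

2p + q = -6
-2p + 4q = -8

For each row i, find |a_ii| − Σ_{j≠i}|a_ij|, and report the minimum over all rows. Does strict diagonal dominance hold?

row 1: |2| − (1) = 1
row 2: |4| − (2) = 2
minimum over rows = 1 → strictly diagonally dominant (convergence guaranteed)

1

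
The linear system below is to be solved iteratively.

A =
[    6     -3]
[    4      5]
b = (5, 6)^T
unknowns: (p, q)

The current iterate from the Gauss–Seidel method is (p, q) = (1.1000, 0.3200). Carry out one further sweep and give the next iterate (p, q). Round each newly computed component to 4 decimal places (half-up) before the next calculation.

(0.9933, 0.4054)

One sweep:
  p = (5 - (-3)·0.3200) / (6) = 0.9933
  q = (6 - (4)·0.9933) / (5) = 0.4054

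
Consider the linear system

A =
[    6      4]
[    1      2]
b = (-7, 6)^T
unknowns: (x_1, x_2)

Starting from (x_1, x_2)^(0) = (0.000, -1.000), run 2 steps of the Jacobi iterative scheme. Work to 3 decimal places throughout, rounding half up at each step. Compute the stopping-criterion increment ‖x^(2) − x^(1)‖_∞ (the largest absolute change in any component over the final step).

Iteration 1:
  x_1 = (-7 - (4)·-1.000) / (6) = -0.500
  x_2 = (6 - (1)·0.000) / (2) = 3.000
Iteration 2:
  x_1 = (-7 - (4)·3.000) / (6) = -3.167
  x_2 = (6 - (1)·-0.500) / (2) = 3.250
Change: (-2.667, 0.250) → max |·| = 2.667

2.667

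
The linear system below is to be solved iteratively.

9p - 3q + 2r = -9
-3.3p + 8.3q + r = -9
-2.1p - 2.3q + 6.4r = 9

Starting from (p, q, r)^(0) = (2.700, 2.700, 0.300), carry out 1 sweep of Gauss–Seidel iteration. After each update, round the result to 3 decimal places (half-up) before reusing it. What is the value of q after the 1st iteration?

-1.187

Iteration 1:
  p = (-9 - (-3)·2.700 - (2)·0.300) / (9) = -0.167
  q = (-9 - (-3.3)·-0.167 - (1)·0.300) / (8.3) = -1.187
  r = (9 - (-2.1)·-0.167 - (-2.3)·-1.187) / (6.4) = 0.925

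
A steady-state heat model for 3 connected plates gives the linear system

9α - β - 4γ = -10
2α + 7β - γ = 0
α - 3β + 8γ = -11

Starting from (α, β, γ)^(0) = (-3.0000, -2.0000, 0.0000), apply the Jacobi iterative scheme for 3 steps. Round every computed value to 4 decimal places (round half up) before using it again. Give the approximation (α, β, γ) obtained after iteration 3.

Iteration 1:
  α = (-10 - (-1)·-2.0000 - (-4)·0.0000) / (9) = -1.3333
  β = (0 - (2)·-3.0000 - (-1)·0.0000) / (7) = 0.8571
  γ = (-11 - (1)·-3.0000 - (-3)·-2.0000) / (8) = -1.7500
Iteration 2:
  α = (-10 - (-1)·0.8571 - (-4)·-1.7500) / (9) = -1.7937
  β = (0 - (2)·-1.3333 - (-1)·-1.7500) / (7) = 0.1309
  γ = (-11 - (1)·-1.3333 - (-3)·0.8571) / (8) = -0.8869
Iteration 3:
  α = (-10 - (-1)·0.1309 - (-4)·-0.8869) / (9) = -1.4907
  β = (0 - (2)·-1.7937 - (-1)·-0.8869) / (7) = 0.3858
  γ = (-11 - (1)·-1.7937 - (-3)·0.1309) / (8) = -1.1017

(-1.4907, 0.3858, -1.1017)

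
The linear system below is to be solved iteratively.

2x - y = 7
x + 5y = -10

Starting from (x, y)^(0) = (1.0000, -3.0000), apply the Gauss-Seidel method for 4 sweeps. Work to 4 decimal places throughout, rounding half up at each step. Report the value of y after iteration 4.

Iteration 1:
  x = (7 - (-1)·-3.0000) / (2) = 2.0000
  y = (-10 - (1)·2.0000) / (5) = -2.4000
Iteration 2:
  x = (7 - (-1)·-2.4000) / (2) = 2.3000
  y = (-10 - (1)·2.3000) / (5) = -2.4600
Iteration 3:
  x = (7 - (-1)·-2.4600) / (2) = 2.2700
  y = (-10 - (1)·2.2700) / (5) = -2.4540
Iteration 4:
  x = (7 - (-1)·-2.4540) / (2) = 2.2730
  y = (-10 - (1)·2.2730) / (5) = -2.4546

-2.4546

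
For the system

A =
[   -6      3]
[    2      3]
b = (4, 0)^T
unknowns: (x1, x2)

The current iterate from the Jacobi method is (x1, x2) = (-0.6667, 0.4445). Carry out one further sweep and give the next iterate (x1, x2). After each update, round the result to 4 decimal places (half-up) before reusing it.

(-0.4444, 0.4445)

One sweep:
  x1 = (4 - (3)·0.4445) / (-6) = -0.4444
  x2 = (0 - (2)·-0.6667) / (3) = 0.4445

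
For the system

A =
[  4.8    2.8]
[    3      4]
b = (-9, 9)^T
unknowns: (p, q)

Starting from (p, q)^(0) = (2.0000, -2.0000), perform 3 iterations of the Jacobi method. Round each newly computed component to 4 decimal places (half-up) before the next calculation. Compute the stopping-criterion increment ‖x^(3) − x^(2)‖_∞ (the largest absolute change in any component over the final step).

1.2032

Iteration 1:
  p = (-9 - (2.8)·-2.0000) / (4.8) = -0.7083
  q = (9 - (3)·2.0000) / (4) = 0.7500
Iteration 2:
  p = (-9 - (2.8)·0.7500) / (4.8) = -2.3125
  q = (9 - (3)·-0.7083) / (4) = 2.7812
Iteration 3:
  p = (-9 - (2.8)·2.7812) / (4.8) = -3.4974
  q = (9 - (3)·-2.3125) / (4) = 3.9844
Change: (-1.1849, 1.2032) → max |·| = 1.2032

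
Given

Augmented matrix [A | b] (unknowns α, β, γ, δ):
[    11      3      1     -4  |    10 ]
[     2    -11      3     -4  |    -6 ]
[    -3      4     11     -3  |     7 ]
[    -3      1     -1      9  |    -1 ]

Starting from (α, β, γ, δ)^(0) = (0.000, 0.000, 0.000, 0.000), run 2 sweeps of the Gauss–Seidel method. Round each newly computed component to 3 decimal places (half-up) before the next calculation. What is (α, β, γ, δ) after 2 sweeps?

Iteration 1:
  α = (10 - (3)·0.000 - (1)·0.000 - (-4)·0.000) / (11) = 0.909
  β = (-6 - (2)·0.909 - (3)·0.000 - (-4)·0.000) / (-11) = 0.711
  γ = (7 - (-3)·0.909 - (4)·0.711 - (-3)·0.000) / (11) = 0.626
  δ = (-1 - (-3)·0.909 - (1)·0.711 - (-1)·0.626) / (9) = 0.182
Iteration 2:
  α = (10 - (3)·0.711 - (1)·0.626 - (-4)·0.182) / (11) = 0.724
  β = (-6 - (2)·0.724 - (3)·0.626 - (-4)·0.182) / (-11) = 0.782
  γ = (7 - (-3)·0.724 - (4)·0.782 - (-3)·0.182) / (11) = 0.599
  δ = (-1 - (-3)·0.724 - (1)·0.782 - (-1)·0.599) / (9) = 0.110

(0.724, 0.782, 0.599, 0.110)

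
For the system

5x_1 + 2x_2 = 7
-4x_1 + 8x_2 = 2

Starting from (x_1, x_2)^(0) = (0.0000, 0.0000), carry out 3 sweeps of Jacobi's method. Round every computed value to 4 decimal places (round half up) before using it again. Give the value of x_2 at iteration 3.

0.9000

Iteration 1:
  x_1 = (7 - (2)·0.0000) / (5) = 1.4000
  x_2 = (2 - (-4)·0.0000) / (8) = 0.2500
Iteration 2:
  x_1 = (7 - (2)·0.2500) / (5) = 1.3000
  x_2 = (2 - (-4)·1.4000) / (8) = 0.9500
Iteration 3:
  x_1 = (7 - (2)·0.9500) / (5) = 1.0200
  x_2 = (2 - (-4)·1.3000) / (8) = 0.9000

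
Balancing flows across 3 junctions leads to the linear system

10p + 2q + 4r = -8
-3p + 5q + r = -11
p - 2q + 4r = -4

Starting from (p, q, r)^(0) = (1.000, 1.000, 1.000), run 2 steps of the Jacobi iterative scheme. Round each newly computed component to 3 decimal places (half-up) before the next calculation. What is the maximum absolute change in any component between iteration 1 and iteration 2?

Iteration 1:
  p = (-8 - (2)·1.000 - (4)·1.000) / (10) = -1.400
  q = (-11 - (-3)·1.000 - (1)·1.000) / (5) = -1.800
  r = (-4 - (1)·1.000 - (-2)·1.000) / (4) = -0.750
Iteration 2:
  p = (-8 - (2)·-1.800 - (4)·-0.750) / (10) = -0.140
  q = (-11 - (-3)·-1.400 - (1)·-0.750) / (5) = -2.890
  r = (-4 - (1)·-1.400 - (-2)·-1.800) / (4) = -1.550
Change: (1.260, -1.090, -0.800) → max |·| = 1.260

1.260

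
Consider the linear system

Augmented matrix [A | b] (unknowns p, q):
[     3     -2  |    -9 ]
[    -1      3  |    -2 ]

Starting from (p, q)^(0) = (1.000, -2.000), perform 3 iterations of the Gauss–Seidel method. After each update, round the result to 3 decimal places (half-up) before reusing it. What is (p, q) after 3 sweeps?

Iteration 1:
  p = (-9 - (-2)·-2.000) / (3) = -4.333
  q = (-2 - (-1)·-4.333) / (3) = -2.111
Iteration 2:
  p = (-9 - (-2)·-2.111) / (3) = -4.407
  q = (-2 - (-1)·-4.407) / (3) = -2.136
Iteration 3:
  p = (-9 - (-2)·-2.136) / (3) = -4.424
  q = (-2 - (-1)·-4.424) / (3) = -2.141

(-4.424, -2.141)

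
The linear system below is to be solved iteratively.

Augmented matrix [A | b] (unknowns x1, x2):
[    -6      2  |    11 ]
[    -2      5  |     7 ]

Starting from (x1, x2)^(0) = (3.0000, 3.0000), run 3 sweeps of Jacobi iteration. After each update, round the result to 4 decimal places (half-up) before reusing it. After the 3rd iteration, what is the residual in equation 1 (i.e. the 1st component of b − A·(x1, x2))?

Iteration 1:
  x1 = (11 - (2)·3.0000) / (-6) = -0.8333
  x2 = (7 - (-2)·3.0000) / (5) = 2.6000
Iteration 2:
  x1 = (11 - (2)·2.6000) / (-6) = -0.9667
  x2 = (7 - (-2)·-0.8333) / (5) = 1.0667
Iteration 3:
  x1 = (11 - (2)·1.0667) / (-6) = -1.4778
  x2 = (7 - (-2)·-0.9667) / (5) = 1.0133
Residual b − A·x = (0.1066, -1.0221)

0.1066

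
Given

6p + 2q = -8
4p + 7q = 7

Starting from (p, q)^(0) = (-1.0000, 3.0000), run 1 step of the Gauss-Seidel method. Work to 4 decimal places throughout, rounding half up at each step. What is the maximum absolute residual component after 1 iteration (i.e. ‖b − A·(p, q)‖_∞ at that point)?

1.3332

Iteration 1:
  p = (-8 - (2)·3.0000) / (6) = -2.3333
  q = (7 - (4)·-2.3333) / (7) = 2.3333
Residual b − A·x = (1.3332, 0.0001); ∞-norm = 1.3332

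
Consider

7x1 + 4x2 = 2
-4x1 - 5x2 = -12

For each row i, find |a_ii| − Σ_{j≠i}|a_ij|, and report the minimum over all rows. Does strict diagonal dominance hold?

1

row 1: |7| − (4) = 3
row 2: |-5| − (4) = 1
minimum over rows = 1 → strictly diagonally dominant (convergence guaranteed)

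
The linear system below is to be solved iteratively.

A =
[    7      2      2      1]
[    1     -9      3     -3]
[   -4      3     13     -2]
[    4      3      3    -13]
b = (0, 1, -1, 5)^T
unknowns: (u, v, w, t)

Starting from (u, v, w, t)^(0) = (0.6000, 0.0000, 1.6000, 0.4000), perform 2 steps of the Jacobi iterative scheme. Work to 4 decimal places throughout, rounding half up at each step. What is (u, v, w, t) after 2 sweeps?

(-0.1741, -0.1683, -0.2912, -0.4218)

Iteration 1:
  u = (0 - (2)·0.0000 - (2)·1.6000 - (1)·0.4000) / (7) = -0.5143
  v = (1 - (1)·0.6000 - (3)·1.6000 - (-3)·0.4000) / (-9) = 0.3556
  w = (-1 - (-4)·0.6000 - (3)·0.0000 - (-2)·0.4000) / (13) = 0.1692
  t = (5 - (4)·0.6000 - (3)·0.0000 - (3)·1.6000) / (-13) = 0.1692
Iteration 2:
  u = (0 - (2)·0.3556 - (2)·0.1692 - (1)·0.1692) / (7) = -0.1741
  v = (1 - (1)·-0.5143 - (3)·0.1692 - (-3)·0.1692) / (-9) = -0.1683
  w = (-1 - (-4)·-0.5143 - (3)·0.3556 - (-2)·0.1692) / (13) = -0.2912
  t = (5 - (4)·-0.5143 - (3)·0.3556 - (3)·0.1692) / (-13) = -0.4218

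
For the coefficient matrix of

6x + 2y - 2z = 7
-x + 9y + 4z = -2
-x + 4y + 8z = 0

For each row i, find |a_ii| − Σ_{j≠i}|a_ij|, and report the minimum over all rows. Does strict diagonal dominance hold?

2

row 1: |6| − (2+2) = 2
row 2: |9| − (1+4) = 4
row 3: |8| − (1+4) = 3
minimum over rows = 2 → strictly diagonally dominant (convergence guaranteed)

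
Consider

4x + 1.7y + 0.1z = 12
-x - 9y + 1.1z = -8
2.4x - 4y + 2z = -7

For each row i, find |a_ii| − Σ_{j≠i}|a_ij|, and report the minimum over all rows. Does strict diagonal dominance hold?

row 1: |4| − (1.7+0.1) = 2.2
row 2: |-9| − (1+1.1) = 6.9
row 3: |2| − (2.4+4) = -4.4
minimum over rows = -4.4 → not strictly diagonally dominant

-4.4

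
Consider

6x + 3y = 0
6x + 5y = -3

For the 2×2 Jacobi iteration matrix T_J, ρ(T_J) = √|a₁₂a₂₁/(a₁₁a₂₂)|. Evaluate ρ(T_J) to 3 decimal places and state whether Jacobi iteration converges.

0.775

a₁₂a₂₁/(a₁₁a₂₂) = (3)·(6) / ((6)·(5)) = 0.600000
ρ = √|0.600000| = √0.600000 = 0.775
ρ < 1, so Jacobi converges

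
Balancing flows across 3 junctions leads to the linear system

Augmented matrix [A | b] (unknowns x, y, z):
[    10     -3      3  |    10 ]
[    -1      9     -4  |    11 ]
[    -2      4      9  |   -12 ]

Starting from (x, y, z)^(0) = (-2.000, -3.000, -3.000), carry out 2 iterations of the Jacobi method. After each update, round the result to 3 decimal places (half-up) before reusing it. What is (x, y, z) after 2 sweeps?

(1.033, 1.136, -0.963)

Iteration 1:
  x = (10 - (-3)·-3.000 - (3)·-3.000) / (10) = 1.000
  y = (11 - (-1)·-2.000 - (-4)·-3.000) / (9) = -0.333
  z = (-12 - (-2)·-2.000 - (4)·-3.000) / (9) = -0.444
Iteration 2:
  x = (10 - (-3)·-0.333 - (3)·-0.444) / (10) = 1.033
  y = (11 - (-1)·1.000 - (-4)·-0.444) / (9) = 1.136
  z = (-12 - (-2)·1.000 - (4)·-0.333) / (9) = -0.963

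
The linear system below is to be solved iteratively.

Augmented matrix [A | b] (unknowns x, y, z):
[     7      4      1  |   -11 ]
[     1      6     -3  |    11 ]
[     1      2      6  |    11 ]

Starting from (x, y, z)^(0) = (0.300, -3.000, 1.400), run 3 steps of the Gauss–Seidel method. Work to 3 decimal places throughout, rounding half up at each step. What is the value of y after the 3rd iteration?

Iteration 1:
  x = (-11 - (4)·-3.000 - (1)·1.400) / (7) = -0.057
  y = (11 - (1)·-0.057 - (-3)·1.400) / (6) = 2.543
  z = (11 - (1)·-0.057 - (2)·2.543) / (6) = 0.995
Iteration 2:
  x = (-11 - (4)·2.543 - (1)·0.995) / (7) = -3.167
  y = (11 - (1)·-3.167 - (-3)·0.995) / (6) = 2.859
  z = (11 - (1)·-3.167 - (2)·2.859) / (6) = 1.408
Iteration 3:
  x = (-11 - (4)·2.859 - (1)·1.408) / (7) = -3.406
  y = (11 - (1)·-3.406 - (-3)·1.408) / (6) = 3.105
  z = (11 - (1)·-3.406 - (2)·3.105) / (6) = 1.366

3.105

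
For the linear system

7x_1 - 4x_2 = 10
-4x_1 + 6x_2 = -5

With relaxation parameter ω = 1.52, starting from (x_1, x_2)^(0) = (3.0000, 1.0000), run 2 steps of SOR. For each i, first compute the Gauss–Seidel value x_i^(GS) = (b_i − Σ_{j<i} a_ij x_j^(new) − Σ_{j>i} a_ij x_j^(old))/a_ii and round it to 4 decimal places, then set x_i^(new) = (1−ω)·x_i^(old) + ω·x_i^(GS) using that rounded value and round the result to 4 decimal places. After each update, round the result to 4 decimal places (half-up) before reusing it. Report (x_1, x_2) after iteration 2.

(1.1526, 0.0506)

Iteration 1:
  x_1: GS value = (10 - (-4)·1.0000) / (7) = 2.0000;  x_1 ← (1−ω)·3.0000 + ω·2.0000 = 1.4800
  x_2: GS value = (-5 - (-4)·1.4800) / (6) = 0.1533;  x_2 ← (1−ω)·1.0000 + ω·0.1533 = -0.2870
Iteration 2:
  x_1: GS value = (10 - (-4)·-0.2870) / (7) = 1.2646;  x_1 ← (1−ω)·1.4800 + ω·1.2646 = 1.1526
  x_2: GS value = (-5 - (-4)·1.1526) / (6) = -0.0649;  x_2 ← (1−ω)·-0.2870 + ω·-0.0649 = 0.0506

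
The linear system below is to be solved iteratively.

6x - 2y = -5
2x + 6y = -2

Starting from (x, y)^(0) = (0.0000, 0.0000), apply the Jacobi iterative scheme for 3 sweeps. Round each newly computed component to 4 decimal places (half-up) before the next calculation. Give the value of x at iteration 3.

-0.8519

Iteration 1:
  x = (-5 - (-2)·0.0000) / (6) = -0.8333
  y = (-2 - (2)·0.0000) / (6) = -0.3333
Iteration 2:
  x = (-5 - (-2)·-0.3333) / (6) = -0.9444
  y = (-2 - (2)·-0.8333) / (6) = -0.0556
Iteration 3:
  x = (-5 - (-2)·-0.0556) / (6) = -0.8519
  y = (-2 - (2)·-0.9444) / (6) = -0.0185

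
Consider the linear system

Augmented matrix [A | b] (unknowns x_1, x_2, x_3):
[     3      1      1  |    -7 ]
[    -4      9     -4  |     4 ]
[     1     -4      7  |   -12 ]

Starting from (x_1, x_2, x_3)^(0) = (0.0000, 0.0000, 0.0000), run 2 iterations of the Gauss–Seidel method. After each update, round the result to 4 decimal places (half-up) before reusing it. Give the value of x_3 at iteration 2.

-2.0707

Iteration 1:
  x_1 = (-7 - (1)·0.0000 - (1)·0.0000) / (3) = -2.3333
  x_2 = (4 - (-4)·-2.3333 - (-4)·0.0000) / (9) = -0.5926
  x_3 = (-12 - (1)·-2.3333 - (-4)·-0.5926) / (7) = -1.7196
Iteration 2:
  x_1 = (-7 - (1)·-0.5926 - (1)·-1.7196) / (3) = -1.5626
  x_2 = (4 - (-4)·-1.5626 - (-4)·-1.7196) / (9) = -1.0143
  x_3 = (-12 - (1)·-1.5626 - (-4)·-1.0143) / (7) = -2.0707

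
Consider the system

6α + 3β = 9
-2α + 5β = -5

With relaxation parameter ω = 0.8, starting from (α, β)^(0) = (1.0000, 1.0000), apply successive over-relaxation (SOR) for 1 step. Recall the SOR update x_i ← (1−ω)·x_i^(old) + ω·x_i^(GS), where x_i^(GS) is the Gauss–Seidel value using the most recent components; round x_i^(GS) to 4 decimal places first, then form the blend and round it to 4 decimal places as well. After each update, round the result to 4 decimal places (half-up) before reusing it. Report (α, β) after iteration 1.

(1.0000, -0.2800)

Iteration 1:
  α: GS value = (9 - (3)·1.0000) / (6) = 1.0000;  α ← (1−ω)·1.0000 + ω·1.0000 = 1.0000
  β: GS value = (-5 - (-2)·1.0000) / (5) = -0.6000;  β ← (1−ω)·1.0000 + ω·-0.6000 = -0.2800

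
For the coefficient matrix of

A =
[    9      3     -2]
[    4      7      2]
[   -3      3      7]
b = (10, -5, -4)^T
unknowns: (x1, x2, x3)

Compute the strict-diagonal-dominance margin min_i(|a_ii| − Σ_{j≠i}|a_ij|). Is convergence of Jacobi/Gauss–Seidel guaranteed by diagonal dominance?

1

row 1: |9| − (3+2) = 4
row 2: |7| − (4+2) = 1
row 3: |7| − (3+3) = 1
minimum over rows = 1 → strictly diagonally dominant (convergence guaranteed)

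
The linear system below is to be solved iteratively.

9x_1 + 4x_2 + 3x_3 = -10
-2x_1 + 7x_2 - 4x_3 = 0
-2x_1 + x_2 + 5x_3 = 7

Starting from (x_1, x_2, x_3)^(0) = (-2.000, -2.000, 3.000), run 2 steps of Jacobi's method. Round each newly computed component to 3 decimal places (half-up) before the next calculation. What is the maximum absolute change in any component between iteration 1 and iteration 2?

0.921

Iteration 1:
  x_1 = (-10 - (4)·-2.000 - (3)·3.000) / (9) = -1.222
  x_2 = (0 - (-2)·-2.000 - (-4)·3.000) / (7) = 1.143
  x_3 = (7 - (-2)·-2.000 - (1)·-2.000) / (5) = 1.000
Iteration 2:
  x_1 = (-10 - (4)·1.143 - (3)·1.000) / (9) = -1.952
  x_2 = (0 - (-2)·-1.222 - (-4)·1.000) / (7) = 0.222
  x_3 = (7 - (-2)·-1.222 - (1)·1.143) / (5) = 0.683
Change: (-0.730, -0.921, -0.317) → max |·| = 0.921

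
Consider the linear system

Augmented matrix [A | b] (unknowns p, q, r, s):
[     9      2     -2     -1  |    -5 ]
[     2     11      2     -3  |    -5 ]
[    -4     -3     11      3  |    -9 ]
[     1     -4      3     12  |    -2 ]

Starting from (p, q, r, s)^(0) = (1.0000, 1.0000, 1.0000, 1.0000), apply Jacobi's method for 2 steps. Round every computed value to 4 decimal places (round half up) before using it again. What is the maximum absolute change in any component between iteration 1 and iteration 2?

Iteration 1:
  p = (-5 - (2)·1.0000 - (-2)·1.0000 - (-1)·1.0000) / (9) = -0.4444
  q = (-5 - (2)·1.0000 - (2)·1.0000 - (-3)·1.0000) / (11) = -0.5455
  r = (-9 - (-4)·1.0000 - (-3)·1.0000 - (3)·1.0000) / (11) = -0.4545
  s = (-2 - (1)·1.0000 - (-4)·1.0000 - (3)·1.0000) / (12) = -0.1667
Iteration 2:
  p = (-5 - (2)·-0.5455 - (-2)·-0.4545 - (-1)·-0.1667) / (9) = -0.5539
  q = (-5 - (2)·-0.4444 - (2)·-0.4545 - (-3)·-0.1667) / (11) = -0.3366
  r = (-9 - (-4)·-0.4444 - (-3)·-0.5455 - (3)·-0.1667) / (11) = -1.0831
  s = (-2 - (1)·-0.4444 - (-4)·-0.5455 - (3)·-0.4545) / (12) = -0.1978
Change: (-0.1095, 0.2089, -0.6286, -0.0311) → max |·| = 0.6286

0.6286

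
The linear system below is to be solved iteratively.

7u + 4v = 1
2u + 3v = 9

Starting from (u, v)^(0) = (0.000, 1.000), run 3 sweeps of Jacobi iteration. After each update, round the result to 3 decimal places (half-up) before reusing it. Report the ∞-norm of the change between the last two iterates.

0.761

Iteration 1:
  u = (1 - (4)·1.000) / (7) = -0.429
  v = (9 - (2)·0.000) / (3) = 3.000
Iteration 2:
  u = (1 - (4)·3.000) / (7) = -1.571
  v = (9 - (2)·-0.429) / (3) = 3.286
Iteration 3:
  u = (1 - (4)·3.286) / (7) = -1.735
  v = (9 - (2)·-1.571) / (3) = 4.047
Change: (-0.164, 0.761) → max |·| = 0.761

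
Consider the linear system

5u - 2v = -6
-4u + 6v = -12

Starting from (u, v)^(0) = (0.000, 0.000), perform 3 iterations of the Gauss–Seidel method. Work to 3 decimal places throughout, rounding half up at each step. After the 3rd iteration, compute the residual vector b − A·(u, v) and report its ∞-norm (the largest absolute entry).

0.397

Iteration 1:
  u = (-6 - (-2)·0.000) / (5) = -1.200
  v = (-12 - (-4)·-1.200) / (6) = -2.800
Iteration 2:
  u = (-6 - (-2)·-2.800) / (5) = -2.320
  v = (-12 - (-4)·-2.320) / (6) = -3.547
Iteration 3:
  u = (-6 - (-2)·-3.547) / (5) = -2.619
  v = (-12 - (-4)·-2.619) / (6) = -3.746
Residual b − A·x = (-0.397, 0.000); ∞-norm = 0.397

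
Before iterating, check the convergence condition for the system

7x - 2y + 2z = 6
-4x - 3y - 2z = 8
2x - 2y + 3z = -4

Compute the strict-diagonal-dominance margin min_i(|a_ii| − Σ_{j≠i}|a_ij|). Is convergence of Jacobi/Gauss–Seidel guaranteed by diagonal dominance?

-3

row 1: |7| − (2+2) = 3
row 2: |-3| − (4+2) = -3
row 3: |3| − (2+2) = -1
minimum over rows = -3 → not strictly diagonally dominant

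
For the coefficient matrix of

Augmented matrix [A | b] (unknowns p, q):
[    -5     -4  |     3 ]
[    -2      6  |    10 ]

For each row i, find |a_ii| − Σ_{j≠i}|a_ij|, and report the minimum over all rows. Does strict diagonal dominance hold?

1

row 1: |-5| − (4) = 1
row 2: |6| − (2) = 4
minimum over rows = 1 → strictly diagonally dominant (convergence guaranteed)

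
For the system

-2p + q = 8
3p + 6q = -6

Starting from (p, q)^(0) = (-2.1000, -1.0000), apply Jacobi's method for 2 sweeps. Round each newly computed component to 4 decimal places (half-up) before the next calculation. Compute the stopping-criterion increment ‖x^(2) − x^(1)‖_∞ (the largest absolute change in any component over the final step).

Iteration 1:
  p = (8 - (1)·-1.0000) / (-2) = -4.5000
  q = (-6 - (3)·-2.1000) / (6) = 0.0500
Iteration 2:
  p = (8 - (1)·0.0500) / (-2) = -3.9750
  q = (-6 - (3)·-4.5000) / (6) = 1.2500
Change: (0.5250, 1.2000) → max |·| = 1.2000

1.2000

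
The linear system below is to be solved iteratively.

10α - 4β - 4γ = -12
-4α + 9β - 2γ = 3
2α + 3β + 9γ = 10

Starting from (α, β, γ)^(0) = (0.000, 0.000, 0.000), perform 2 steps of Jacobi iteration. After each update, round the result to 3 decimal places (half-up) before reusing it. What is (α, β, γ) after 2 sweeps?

Iteration 1:
  α = (-12 - (-4)·0.000 - (-4)·0.000) / (10) = -1.200
  β = (3 - (-4)·0.000 - (-2)·0.000) / (9) = 0.333
  γ = (10 - (2)·0.000 - (3)·0.000) / (9) = 1.111
Iteration 2:
  α = (-12 - (-4)·0.333 - (-4)·1.111) / (10) = -0.622
  β = (3 - (-4)·-1.200 - (-2)·1.111) / (9) = 0.047
  γ = (10 - (2)·-1.200 - (3)·0.333) / (9) = 1.267

(-0.622, 0.047, 1.267)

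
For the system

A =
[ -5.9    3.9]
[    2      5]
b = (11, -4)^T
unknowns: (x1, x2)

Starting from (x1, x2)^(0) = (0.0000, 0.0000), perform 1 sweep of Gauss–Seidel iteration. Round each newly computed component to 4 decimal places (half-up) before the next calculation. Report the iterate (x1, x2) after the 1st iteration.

Iteration 1:
  x1 = (11 - (3.9)·0.0000) / (-5.9) = -1.8644
  x2 = (-4 - (2)·-1.8644) / (5) = -0.0542

(-1.8644, -0.0542)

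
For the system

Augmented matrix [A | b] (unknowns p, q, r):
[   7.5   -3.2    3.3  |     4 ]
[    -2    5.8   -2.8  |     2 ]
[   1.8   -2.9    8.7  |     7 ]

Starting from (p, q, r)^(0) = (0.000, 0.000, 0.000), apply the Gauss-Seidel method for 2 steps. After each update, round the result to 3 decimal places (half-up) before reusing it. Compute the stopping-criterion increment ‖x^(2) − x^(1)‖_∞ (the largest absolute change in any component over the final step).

Iteration 1:
  p = (4 - (-3.2)·0.000 - (3.3)·0.000) / (7.5) = 0.533
  q = (2 - (-2)·0.533 - (-2.8)·0.000) / (5.8) = 0.529
  r = (7 - (1.8)·0.533 - (-2.9)·0.529) / (8.7) = 0.871
Iteration 2:
  p = (4 - (-3.2)·0.529 - (3.3)·0.871) / (7.5) = 0.376
  q = (2 - (-2)·0.376 - (-2.8)·0.871) / (5.8) = 0.895
  r = (7 - (1.8)·0.376 - (-2.9)·0.895) / (8.7) = 1.025
Change: (-0.157, 0.366, 0.154) → max |·| = 0.366

0.366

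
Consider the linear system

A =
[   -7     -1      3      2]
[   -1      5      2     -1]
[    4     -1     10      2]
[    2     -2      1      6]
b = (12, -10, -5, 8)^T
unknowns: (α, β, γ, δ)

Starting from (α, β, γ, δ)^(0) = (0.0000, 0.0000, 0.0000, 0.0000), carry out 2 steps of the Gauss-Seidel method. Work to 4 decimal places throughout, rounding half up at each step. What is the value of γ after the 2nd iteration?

Iteration 1:
  α = (12 - (-1)·0.0000 - (3)·0.0000 - (2)·0.0000) / (-7) = -1.7143
  β = (-10 - (-1)·-1.7143 - (2)·0.0000 - (-1)·0.0000) / (5) = -2.3429
  γ = (-5 - (4)·-1.7143 - (-1)·-2.3429 - (2)·0.0000) / (10) = -0.0486
  δ = (8 - (2)·-1.7143 - (-2)·-2.3429 - (1)·-0.0486) / (6) = 1.1319
Iteration 2:
  α = (12 - (-1)·-2.3429 - (3)·-0.0486 - (2)·1.1319) / (-7) = -1.0770
  β = (-10 - (-1)·-1.0770 - (2)·-0.0486 - (-1)·1.1319) / (5) = -1.9696
  γ = (-5 - (4)·-1.0770 - (-1)·-1.9696 - (2)·1.1319) / (10) = -0.4925
  δ = (8 - (2)·-1.0770 - (-2)·-1.9696 - (1)·-0.4925) / (6) = 1.1179

-0.4925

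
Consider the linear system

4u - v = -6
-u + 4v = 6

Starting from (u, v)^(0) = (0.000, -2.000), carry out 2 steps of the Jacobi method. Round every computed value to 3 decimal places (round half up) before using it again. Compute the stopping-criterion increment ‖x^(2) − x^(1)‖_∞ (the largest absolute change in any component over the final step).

0.875

Iteration 1:
  u = (-6 - (-1)·-2.000) / (4) = -2.000
  v = (6 - (-1)·0.000) / (4) = 1.500
Iteration 2:
  u = (-6 - (-1)·1.500) / (4) = -1.125
  v = (6 - (-1)·-2.000) / (4) = 1.000
Change: (0.875, -0.500) → max |·| = 0.875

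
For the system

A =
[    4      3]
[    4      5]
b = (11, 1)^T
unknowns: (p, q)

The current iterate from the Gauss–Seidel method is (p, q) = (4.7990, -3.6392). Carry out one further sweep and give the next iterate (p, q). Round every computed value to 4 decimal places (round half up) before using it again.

(5.4794, -4.1835)

One sweep:
  p = (11 - (3)·-3.6392) / (4) = 5.4794
  q = (1 - (4)·5.4794) / (5) = -4.1835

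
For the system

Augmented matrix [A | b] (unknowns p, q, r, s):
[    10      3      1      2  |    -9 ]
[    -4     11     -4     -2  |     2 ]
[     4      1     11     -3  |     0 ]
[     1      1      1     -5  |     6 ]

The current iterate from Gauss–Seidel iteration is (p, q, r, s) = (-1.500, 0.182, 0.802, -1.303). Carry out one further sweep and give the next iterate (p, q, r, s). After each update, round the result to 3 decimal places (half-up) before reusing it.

(-0.774, -0.045, -0.070, -1.378)

One sweep:
  p = (-9 - (3)·0.182 - (1)·0.802 - (2)·-1.303) / (10) = -0.774
  q = (2 - (-4)·-0.774 - (-4)·0.802 - (-2)·-1.303) / (11) = -0.045
  r = (0 - (4)·-0.774 - (1)·-0.045 - (-3)·-1.303) / (11) = -0.070
  s = (6 - (1)·-0.774 - (1)·-0.045 - (1)·-0.070) / (-5) = -1.378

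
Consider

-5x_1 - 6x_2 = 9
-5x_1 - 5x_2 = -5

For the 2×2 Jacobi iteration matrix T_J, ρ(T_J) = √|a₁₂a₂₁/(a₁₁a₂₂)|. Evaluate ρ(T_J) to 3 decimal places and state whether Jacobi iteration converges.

a₁₂a₂₁/(a₁₁a₂₂) = (-6)·(-5) / ((-5)·(-5)) = 1.200000
ρ = √|1.200000| = √1.200000 = 1.095
ρ > 1, so Jacobi diverges

1.095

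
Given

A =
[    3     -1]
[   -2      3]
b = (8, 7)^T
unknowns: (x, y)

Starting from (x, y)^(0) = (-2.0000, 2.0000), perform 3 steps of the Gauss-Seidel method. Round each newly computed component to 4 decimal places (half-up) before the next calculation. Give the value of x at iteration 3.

Iteration 1:
  x = (8 - (-1)·2.0000) / (3) = 3.3333
  y = (7 - (-2)·3.3333) / (3) = 4.5555
Iteration 2:
  x = (8 - (-1)·4.5555) / (3) = 4.1852
  y = (7 - (-2)·4.1852) / (3) = 5.1235
Iteration 3:
  x = (8 - (-1)·5.1235) / (3) = 4.3745
  y = (7 - (-2)·4.3745) / (3) = 5.2497

4.3745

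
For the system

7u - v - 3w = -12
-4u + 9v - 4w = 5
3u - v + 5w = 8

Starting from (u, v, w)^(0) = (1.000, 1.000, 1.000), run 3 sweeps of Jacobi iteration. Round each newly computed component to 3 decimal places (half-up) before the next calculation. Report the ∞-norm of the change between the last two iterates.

0.677

Iteration 1:
  u = (-12 - (-1)·1.000 - (-3)·1.000) / (7) = -1.143
  v = (5 - (-4)·1.000 - (-4)·1.000) / (9) = 1.444
  w = (8 - (3)·1.000 - (-1)·1.000) / (5) = 1.200
Iteration 2:
  u = (-12 - (-1)·1.444 - (-3)·1.200) / (7) = -0.994
  v = (5 - (-4)·-1.143 - (-4)·1.200) / (9) = 0.581
  w = (8 - (3)·-1.143 - (-1)·1.444) / (5) = 2.575
Iteration 3:
  u = (-12 - (-1)·0.581 - (-3)·2.575) / (7) = -0.528
  v = (5 - (-4)·-0.994 - (-4)·2.575) / (9) = 1.258
  w = (8 - (3)·-0.994 - (-1)·0.581) / (5) = 2.313
Change: (0.466, 0.677, -0.262) → max |·| = 0.677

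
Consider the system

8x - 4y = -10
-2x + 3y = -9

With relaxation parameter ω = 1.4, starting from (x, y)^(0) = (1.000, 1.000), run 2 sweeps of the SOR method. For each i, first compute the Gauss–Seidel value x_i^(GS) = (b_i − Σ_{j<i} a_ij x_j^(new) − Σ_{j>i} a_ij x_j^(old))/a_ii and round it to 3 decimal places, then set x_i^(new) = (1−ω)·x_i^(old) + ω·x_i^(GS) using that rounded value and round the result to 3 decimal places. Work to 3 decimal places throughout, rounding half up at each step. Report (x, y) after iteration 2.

Iteration 1:
  x: GS value = (-10 - (-4)·1.000) / (8) = -0.750;  x ← (1−ω)·1.000 + ω·-0.750 = -1.450
  y: GS value = (-9 - (-2)·-1.450) / (3) = -3.967;  y ← (1−ω)·1.000 + ω·-3.967 = -5.954
Iteration 2:
  x: GS value = (-10 - (-4)·-5.954) / (8) = -4.227;  x ← (1−ω)·-1.450 + ω·-4.227 = -5.338
  y: GS value = (-9 - (-2)·-5.338) / (3) = -6.559;  y ← (1−ω)·-5.954 + ω·-6.559 = -6.801

(-5.338, -6.801)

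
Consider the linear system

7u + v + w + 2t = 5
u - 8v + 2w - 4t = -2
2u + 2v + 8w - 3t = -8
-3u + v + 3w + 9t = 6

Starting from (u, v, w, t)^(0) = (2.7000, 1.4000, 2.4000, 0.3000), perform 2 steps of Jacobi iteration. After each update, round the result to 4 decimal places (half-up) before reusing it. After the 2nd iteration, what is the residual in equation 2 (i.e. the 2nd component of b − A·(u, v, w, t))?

Iteration 1:
  u = (5 - (1)·1.4000 - (1)·2.4000 - (2)·0.3000) / (7) = 0.0857
  v = (-2 - (1)·2.7000 - (2)·2.4000 - (-4)·0.3000) / (-8) = 1.0375
  w = (-8 - (2)·2.7000 - (2)·1.4000 - (-3)·0.3000) / (8) = -1.9125
  t = (6 - (-3)·2.7000 - (1)·1.4000 - (3)·2.4000) / (9) = 0.6111
Iteration 2:
  u = (5 - (1)·1.0375 - (1)·-1.9125 - (2)·0.6111) / (7) = 0.6647
  v = (-2 - (1)·0.0857 - (2)·-1.9125 - (-4)·0.6111) / (-8) = -0.5230
  w = (-8 - (2)·0.0857 - (2)·1.0375 - (-3)·0.6111) / (8) = -1.0516
  t = (6 - (-3)·0.0857 - (1)·1.0375 - (3)·-1.9125) / (9) = 1.2175
Residual b − A·x = (-0.5133, 0.1245, 3.7819, 0.7144)

0.1245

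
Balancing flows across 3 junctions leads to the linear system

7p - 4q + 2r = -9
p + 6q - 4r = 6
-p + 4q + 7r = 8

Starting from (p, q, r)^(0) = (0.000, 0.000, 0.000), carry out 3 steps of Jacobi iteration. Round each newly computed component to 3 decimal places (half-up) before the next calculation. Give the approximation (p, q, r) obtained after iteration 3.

(-0.267, 1.432, -0.135)

Iteration 1:
  p = (-9 - (-4)·0.000 - (2)·0.000) / (7) = -1.286
  q = (6 - (1)·0.000 - (-4)·0.000) / (6) = 1.000
  r = (8 - (-1)·0.000 - (4)·0.000) / (7) = 1.143
Iteration 2:
  p = (-9 - (-4)·1.000 - (2)·1.143) / (7) = -1.041
  q = (6 - (1)·-1.286 - (-4)·1.143) / (6) = 1.976
  r = (8 - (-1)·-1.286 - (4)·1.000) / (7) = 0.388
Iteration 3:
  p = (-9 - (-4)·1.976 - (2)·0.388) / (7) = -0.267
  q = (6 - (1)·-1.041 - (-4)·0.388) / (6) = 1.432
  r = (8 - (-1)·-1.041 - (4)·1.976) / (7) = -0.135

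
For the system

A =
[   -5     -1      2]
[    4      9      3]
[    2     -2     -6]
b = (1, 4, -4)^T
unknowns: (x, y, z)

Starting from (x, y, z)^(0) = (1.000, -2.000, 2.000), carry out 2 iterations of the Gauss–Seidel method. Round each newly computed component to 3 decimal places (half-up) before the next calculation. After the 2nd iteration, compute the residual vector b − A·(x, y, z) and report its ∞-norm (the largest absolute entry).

1.246

Iteration 1:
  x = (1 - (-1)·-2.000 - (2)·2.000) / (-5) = 1.000
  y = (4 - (4)·1.000 - (3)·2.000) / (9) = -0.667
  z = (-4 - (2)·1.000 - (-2)·-0.667) / (-6) = 1.222
Iteration 2:
  x = (1 - (-1)·-0.667 - (2)·1.222) / (-5) = 0.422
  y = (4 - (4)·0.422 - (3)·1.222) / (9) = -0.150
  z = (-4 - (2)·0.422 - (-2)·-0.150) / (-6) = 0.857
Residual b − A·x = (1.246, 1.091, -0.002); ∞-norm = 1.246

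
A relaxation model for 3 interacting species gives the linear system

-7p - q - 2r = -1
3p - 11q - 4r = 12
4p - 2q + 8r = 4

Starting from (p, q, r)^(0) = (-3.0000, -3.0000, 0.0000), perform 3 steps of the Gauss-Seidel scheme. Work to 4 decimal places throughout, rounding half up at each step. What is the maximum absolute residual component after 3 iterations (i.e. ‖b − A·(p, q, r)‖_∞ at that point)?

Iteration 1:
  p = (-1 - (-1)·-3.0000 - (-2)·0.0000) / (-7) = 0.5714
  q = (12 - (3)·0.5714 - (-4)·0.0000) / (-11) = -0.9351
  r = (4 - (4)·0.5714 - (-2)·-0.9351) / (8) = -0.0195
Iteration 2:
  p = (-1 - (-1)·-0.9351 - (-2)·-0.0195) / (-7) = 0.2820
  q = (12 - (3)·0.2820 - (-4)·-0.0195) / (-11) = -1.0069
  r = (4 - (4)·0.2820 - (-2)·-1.0069) / (8) = 0.1073
Iteration 3:
  p = (-1 - (-1)·-1.0069 - (-2)·0.1073) / (-7) = 0.2560
  q = (12 - (3)·0.2560 - (-4)·0.1073) / (-11) = -1.0601
  r = (4 - (4)·0.2560 - (-2)·-1.0601) / (8) = 0.1070
Residual b − A·x = (-0.0541, -0.0011, -0.0002); ∞-norm = 0.0541

0.0541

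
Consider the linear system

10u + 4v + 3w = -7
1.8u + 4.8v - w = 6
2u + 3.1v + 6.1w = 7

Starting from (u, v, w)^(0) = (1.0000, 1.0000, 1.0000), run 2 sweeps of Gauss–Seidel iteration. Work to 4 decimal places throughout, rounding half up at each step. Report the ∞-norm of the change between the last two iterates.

0.2729

Iteration 1:
  u = (-7 - (4)·1.0000 - (3)·1.0000) / (10) = -1.4000
  v = (6 - (1.8)·-1.4000 - (-1)·1.0000) / (4.8) = 1.9833
  w = (7 - (2)·-1.4000 - (3.1)·1.9833) / (6.1) = 0.5987
Iteration 2:
  u = (-7 - (4)·1.9833 - (3)·0.5987) / (10) = -1.6729
  v = (6 - (1.8)·-1.6729 - (-1)·0.5987) / (4.8) = 2.0021
  w = (7 - (2)·-1.6729 - (3.1)·2.0021) / (6.1) = 0.6786
Change: (-0.2729, 0.0188, 0.0799) → max |·| = 0.2729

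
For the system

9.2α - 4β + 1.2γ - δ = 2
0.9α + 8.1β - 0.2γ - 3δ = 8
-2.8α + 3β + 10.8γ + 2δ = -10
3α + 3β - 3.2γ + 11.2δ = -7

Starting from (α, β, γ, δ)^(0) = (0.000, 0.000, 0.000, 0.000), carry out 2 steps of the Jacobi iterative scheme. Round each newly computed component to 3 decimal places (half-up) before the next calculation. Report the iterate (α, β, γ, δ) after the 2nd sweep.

(0.700, 0.709, -1.028, -1.212)

Iteration 1:
  α = (2 - (-4)·0.000 - (1.2)·0.000 - (-1)·0.000) / (9.2) = 0.217
  β = (8 - (0.9)·0.000 - (-0.2)·0.000 - (-3)·0.000) / (8.1) = 0.988
  γ = (-10 - (-2.8)·0.000 - (3)·0.000 - (2)·0.000) / (10.8) = -0.926
  δ = (-7 - (3)·0.000 - (3)·0.000 - (-3.2)·0.000) / (11.2) = -0.625
Iteration 2:
  α = (2 - (-4)·0.988 - (1.2)·-0.926 - (-1)·-0.625) / (9.2) = 0.700
  β = (8 - (0.9)·0.217 - (-0.2)·-0.926 - (-3)·-0.625) / (8.1) = 0.709
  γ = (-10 - (-2.8)·0.217 - (3)·0.988 - (2)·-0.625) / (10.8) = -1.028
  δ = (-7 - (3)·0.217 - (3)·0.988 - (-3.2)·-0.926) / (11.2) = -1.212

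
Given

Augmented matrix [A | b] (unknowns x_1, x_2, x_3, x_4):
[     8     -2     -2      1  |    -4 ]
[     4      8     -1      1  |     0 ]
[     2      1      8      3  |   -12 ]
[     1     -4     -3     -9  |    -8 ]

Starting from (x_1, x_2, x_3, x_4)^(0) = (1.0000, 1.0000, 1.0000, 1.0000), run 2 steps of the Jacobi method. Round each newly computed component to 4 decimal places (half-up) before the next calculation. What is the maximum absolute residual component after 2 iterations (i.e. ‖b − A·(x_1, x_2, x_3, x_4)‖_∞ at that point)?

Iteration 1:
  x_1 = (-4 - (-2)·1.0000 - (-2)·1.0000 - (1)·1.0000) / (8) = -0.1250
  x_2 = (0 - (4)·1.0000 - (-1)·1.0000 - (1)·1.0000) / (8) = -0.5000
  x_3 = (-12 - (2)·1.0000 - (1)·1.0000 - (3)·1.0000) / (8) = -2.2500
  x_4 = (-8 - (1)·1.0000 - (-4)·1.0000 - (-3)·1.0000) / (-9) = 0.2222
Iteration 2:
  x_1 = (-4 - (-2)·-0.5000 - (-2)·-2.2500 - (1)·0.2222) / (8) = -1.2153
  x_2 = (0 - (4)·-0.1250 - (-1)·-2.2500 - (1)·0.2222) / (8) = -0.2465
  x_3 = (-12 - (2)·-0.1250 - (1)·-0.5000 - (3)·0.2222) / (8) = -1.4896
  x_4 = (-8 - (1)·-0.1250 - (-4)·-0.5000 - (-3)·-2.2500) / (-9) = 1.8472
Residual b − A·x = (0.4030, 3.4964, -2.9477, 4.3853); ∞-norm = 4.3853

4.3853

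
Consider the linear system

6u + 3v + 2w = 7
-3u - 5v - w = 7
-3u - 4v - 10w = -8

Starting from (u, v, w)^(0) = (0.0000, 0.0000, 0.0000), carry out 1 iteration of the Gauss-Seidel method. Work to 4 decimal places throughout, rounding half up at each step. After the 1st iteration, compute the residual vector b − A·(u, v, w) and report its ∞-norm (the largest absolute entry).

3.7198

Iteration 1:
  u = (7 - (3)·0.0000 - (2)·0.0000) / (6) = 1.1667
  v = (7 - (-3)·1.1667 - (-1)·0.0000) / (-5) = -2.1000
  w = (-8 - (-3)·1.1667 - (-4)·-2.1000) / (-10) = 1.2900
Residual b − A·x = (3.7198, 1.2901, 0.0001); ∞-norm = 3.7198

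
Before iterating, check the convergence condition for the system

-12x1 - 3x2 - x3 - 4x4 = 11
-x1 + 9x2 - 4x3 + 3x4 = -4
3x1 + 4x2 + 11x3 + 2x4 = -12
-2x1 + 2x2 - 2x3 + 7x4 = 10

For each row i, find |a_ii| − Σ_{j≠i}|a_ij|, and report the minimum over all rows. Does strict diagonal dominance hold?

1

row 1: |-12| − (3+1+4) = 4
row 2: |9| − (1+4+3) = 1
row 3: |11| − (3+4+2) = 2
row 4: |7| − (2+2+2) = 1
minimum over rows = 1 → strictly diagonally dominant (convergence guaranteed)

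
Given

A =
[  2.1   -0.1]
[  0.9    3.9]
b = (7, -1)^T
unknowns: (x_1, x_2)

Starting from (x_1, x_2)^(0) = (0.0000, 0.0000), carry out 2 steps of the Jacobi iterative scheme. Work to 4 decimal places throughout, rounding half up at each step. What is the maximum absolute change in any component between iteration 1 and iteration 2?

Iteration 1:
  x_1 = (7 - (-0.1)·0.0000) / (2.1) = 3.3333
  x_2 = (-1 - (0.9)·0.0000) / (3.9) = -0.2564
Iteration 2:
  x_1 = (7 - (-0.1)·-0.2564) / (2.1) = 3.3211
  x_2 = (-1 - (0.9)·3.3333) / (3.9) = -1.0256
Change: (-0.0122, -0.7692) → max |·| = 0.7692

0.7692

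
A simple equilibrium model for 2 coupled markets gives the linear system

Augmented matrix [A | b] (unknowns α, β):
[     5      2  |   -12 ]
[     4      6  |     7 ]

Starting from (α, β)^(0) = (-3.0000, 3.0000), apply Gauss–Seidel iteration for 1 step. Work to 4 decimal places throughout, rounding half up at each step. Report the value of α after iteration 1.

Iteration 1:
  α = (-12 - (2)·3.0000) / (5) = -3.6000
  β = (7 - (4)·-3.6000) / (6) = 3.5667

-3.6000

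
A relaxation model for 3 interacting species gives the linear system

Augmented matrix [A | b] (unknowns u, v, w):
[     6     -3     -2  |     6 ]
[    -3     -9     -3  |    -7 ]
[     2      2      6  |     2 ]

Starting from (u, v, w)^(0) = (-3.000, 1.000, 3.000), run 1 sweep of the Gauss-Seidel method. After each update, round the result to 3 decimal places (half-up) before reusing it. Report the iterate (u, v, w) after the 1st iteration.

(2.500, -1.056, -0.148)

Iteration 1:
  u = (6 - (-3)·1.000 - (-2)·3.000) / (6) = 2.500
  v = (-7 - (-3)·2.500 - (-3)·3.000) / (-9) = -1.056
  w = (2 - (2)·2.500 - (2)·-1.056) / (6) = -0.148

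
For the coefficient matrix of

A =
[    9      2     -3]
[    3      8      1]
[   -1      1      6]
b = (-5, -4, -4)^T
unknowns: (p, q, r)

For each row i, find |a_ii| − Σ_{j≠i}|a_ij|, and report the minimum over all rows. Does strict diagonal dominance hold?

row 1: |9| − (2+3) = 4
row 2: |8| − (3+1) = 4
row 3: |6| − (1+1) = 4
minimum over rows = 4 → strictly diagonally dominant (convergence guaranteed)

4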